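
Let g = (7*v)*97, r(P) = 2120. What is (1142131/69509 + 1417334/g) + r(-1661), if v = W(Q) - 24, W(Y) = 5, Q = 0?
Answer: 1817296654105/896735609 ≈ 2026.6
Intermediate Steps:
v = -19 (v = 5 - 24 = -19)
g = -12901 (g = (7*(-19))*97 = -133*97 = -12901)
(1142131/69509 + 1417334/g) + r(-1661) = (1142131/69509 + 1417334/(-12901)) + 2120 = (1142131*(1/69509) + 1417334*(-1/12901)) + 2120 = (1142131/69509 - 1417334/12901) + 2120 = -83782836975/896735609 + 2120 = 1817296654105/896735609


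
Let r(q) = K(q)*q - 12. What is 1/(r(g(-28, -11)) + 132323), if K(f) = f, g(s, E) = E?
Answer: 1/132432 ≈ 7.5510e-6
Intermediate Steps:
r(q) = -12 + q² (r(q) = q*q - 12 = q² - 12 = -12 + q²)
1/(r(g(-28, -11)) + 132323) = 1/((-12 + (-11)²) + 132323) = 1/((-12 + 121) + 132323) = 1/(109 + 132323) = 1/132432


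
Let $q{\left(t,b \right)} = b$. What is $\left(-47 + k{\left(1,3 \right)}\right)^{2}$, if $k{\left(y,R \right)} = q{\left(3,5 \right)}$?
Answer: $1764$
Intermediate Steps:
$k{\left(y,R \right)} = 5$
$\left(-47 + k{\left(1,3 \right)}\right)^{2} = \left(-47 + 5\right)^{2} = \left(-42\right)^{2} = 1764$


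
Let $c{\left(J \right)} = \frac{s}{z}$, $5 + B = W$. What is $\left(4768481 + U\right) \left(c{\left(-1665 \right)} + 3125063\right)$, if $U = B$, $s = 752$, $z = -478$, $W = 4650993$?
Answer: $\frac{7035304196599389}{239} \approx 2.9436 \cdot 10^{13}$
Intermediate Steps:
$B = 4650988$ ($B = -5 + 4650993 = 4650988$)
$U = 4650988$
$c{\left(J \right)} = - \frac{376}{239}$ ($c{\left(J \right)} = \frac{752}{-478} = 752 \left(- \frac{1}{478}\right) = - \frac{376}{239}$)
$\left(4768481 + U\right) \left(c{\left(-1665 \right)} + 3125063\right) = \left(4768481 + 4650988\right) \left(- \frac{376}{239} + 3125063\right) = 9419469 \cdot \frac{746889681}{239} = \frac{7035304196599389}{239}$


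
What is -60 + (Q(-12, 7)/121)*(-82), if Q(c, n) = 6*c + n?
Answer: -1930/121 ≈ -15.950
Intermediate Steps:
Q(c, n) = n + 6*c
-60 + (Q(-12, 7)/121)*(-82) = -60 + ((7 + 6*(-12))/121)*(-82) = -60 + ((7 - 72)*(1/121))*(-82) = -60 - 65*1/121*(-82) = -60 - 65/121*(-82) = -60 + 5330/121 = -1930/121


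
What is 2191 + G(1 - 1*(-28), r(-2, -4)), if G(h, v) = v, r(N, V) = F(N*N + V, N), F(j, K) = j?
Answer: 2191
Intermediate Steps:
r(N, V) = V + N² (r(N, V) = N*N + V = N² + V = V + N²)
2191 + G(1 - 1*(-28), r(-2, -4)) = 2191 + (-4 + (-2)²) = 2191 + (-4 + 4) = 2191 + 0 = 2191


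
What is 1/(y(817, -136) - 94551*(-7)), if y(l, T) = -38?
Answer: 1/661819 ≈ 1.5110e-6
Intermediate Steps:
1/(y(817, -136) - 94551*(-7)) = 1/(-38 - 94551*(-7)) = 1/(-38 + 661857) = 1/661819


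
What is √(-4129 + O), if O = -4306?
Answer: I*√8435 ≈ 91.842*I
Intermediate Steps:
√(-4129 + O) = √(-4129 - 4306) = √(-8435) = I*√8435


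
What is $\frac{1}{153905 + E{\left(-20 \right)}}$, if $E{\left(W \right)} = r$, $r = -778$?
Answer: $\frac{1}{153127} \approx 6.5305 \cdot 10^{-6}$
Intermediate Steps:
$E{\left(W \right)} = -778$
$\frac{1}{153905 + E{\left(-20 \right)}} = \frac{1}{153905 - 778} = \frac{1}{153127}$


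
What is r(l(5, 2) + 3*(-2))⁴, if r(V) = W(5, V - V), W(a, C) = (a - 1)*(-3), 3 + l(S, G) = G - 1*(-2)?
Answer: 20736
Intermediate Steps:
l(S, G) = -1 + G (l(S, G) = -3 + (G - 1*(-2)) = -3 + (G + 2) = -3 + (2 + G) = -1 + G)
W(a, C) = 3 - 3*a (W(a, C) = (-1 + a)*(-3) = 3 - 3*a)
r(V) = -12 (r(V) = 3 - 3*5 = 3 - 15 = -12)
r(l(5, 2) + 3*(-2))⁴ = (-12)⁴ = 20736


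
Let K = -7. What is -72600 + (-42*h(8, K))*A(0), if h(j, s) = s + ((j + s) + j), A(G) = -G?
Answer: -72600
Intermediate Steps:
h(j, s) = 2*j + 2*s (h(j, s) = s + (s + 2*j) = 2*j + 2*s)
-72600 + (-42*h(8, K))*A(0) = -72600 + (-42*(2*8 + 2*(-7)))*(-1*0) = -72600 - 42*(16 - 14)*0 = -72600 - 42*2*0 = -72600 - 84*0 = -72600 + 0 = -72600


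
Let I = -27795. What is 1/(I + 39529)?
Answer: 1/11734 ≈ 8.5222e-5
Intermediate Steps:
1/(I + 39529) = 1/(-27795 + 39529) = 1/11734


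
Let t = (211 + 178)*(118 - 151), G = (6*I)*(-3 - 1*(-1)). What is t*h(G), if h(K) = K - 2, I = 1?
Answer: 179718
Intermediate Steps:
G = -12 (G = (6*1)*(-3 - 1*(-1)) = 6*(-3 + 1) = 6*(-2) = -12)
h(K) = -2 + K
t = -12837 (t = 389*(-33) = -12837)
t*h(G) = -12837*(-2 - 12) = -12837*(-14) = 179718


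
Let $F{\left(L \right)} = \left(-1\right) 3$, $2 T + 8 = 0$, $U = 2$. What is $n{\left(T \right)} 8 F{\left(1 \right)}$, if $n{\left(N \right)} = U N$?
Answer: $192$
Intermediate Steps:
$T = -4$ ($T = -4 + \frac{1}{2} \cdot 0 = -4 + 0 = -4$)
$F{\left(L \right)} = -3$
$n{\left(N \right)} = 2 N$
$n{\left(T \right)} 8 F{\left(1 \right)} = 2 \left(-4\right) 8 \left(-3\right) = \left(-8\right) 8 \left(-3\right) = \left(-64\right) \left(-3\right) = 192$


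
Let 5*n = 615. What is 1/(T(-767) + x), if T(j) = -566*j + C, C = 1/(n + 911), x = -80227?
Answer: 1034/365927431 ≈ 2.8257e-6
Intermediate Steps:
n = 123 (n = (⅕)*615 = 123)
C = 1/1034 (C = 1/(123 + 911) = 1/1034 ≈ 0.00096712)
T(j) = 1/1034 - 566*j (T(j) = -566*j + 1/1034 = 1/1034 - 566*j)
1/(T(-767) + x) = 1/((1/1034 - 566*(-767)) - 80227) = 1/((1/1034 + 434122) - 80227) = 1/(448882149/1034 - 80227) = 1/(365927431/1034) = 1034/365927431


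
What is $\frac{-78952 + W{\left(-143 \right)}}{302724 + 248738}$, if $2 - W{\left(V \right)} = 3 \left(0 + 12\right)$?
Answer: $- \frac{39493}{275731} \approx -0.14323$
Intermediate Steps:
$W{\left(V \right)} = -34$ ($W{\left(V \right)} = 2 - 3 \left(0 + 12\right) = 2 - 3 \cdot 12 = 2 - 36 = -34$)
$\frac{-78952 + W{\left(-143 \right)}}{302724 + 248738} = \frac{-78952 - 34}{302724 + 248738} = - \frac{78986}{551462} = \left(-78986\right) \frac{1}{551462} = - \frac{39493}{275731}$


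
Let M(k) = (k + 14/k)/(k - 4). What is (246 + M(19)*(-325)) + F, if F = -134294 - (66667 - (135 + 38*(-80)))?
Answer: -3876905/19 ≈ -2.0405e+5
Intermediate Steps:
M(k) = (k + 14/k)/(-4 + k)
F = -203866 (F = -134294 - (66667 - (135 - 3040)) = -134294 - (66667 - 1*(-2905)) = -134294 - (66667 + 2905) = -134294 - 1*69572 = -134294 - 69572 = -203866)
(246 + M(19)*(-325)) + F = (246 + ((14 + 19²)/(19*(-4 + 19)))*(-325)) - 203866 = (246 + ((1/19)*(14 + 361)/15)*(-325)) - 203866 = (246 + ((1/19)*(1/15)*375)*(-325)) - 203866 = (246 + (25/19)*(-325)) - 203866 = (246 - 8125/19) - 203866 = -3451/19 - 203866 = -3876905/19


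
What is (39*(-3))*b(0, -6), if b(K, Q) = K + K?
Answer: 0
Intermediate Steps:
b(K, Q) = 2*K
(39*(-3))*b(0, -6) = (39*(-3))*(2*0) = -117*0 = 0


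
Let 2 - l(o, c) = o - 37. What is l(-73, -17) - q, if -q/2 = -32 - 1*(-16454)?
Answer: 32956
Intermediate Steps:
l(o, c) = 39 - o (l(o, c) = 2 - (o - 37) = 2 - (-37 + o) = 2 + (37 - o) = 39 - o)
q = -32844 (q = -2*(-32 - 1*(-16454)) = -2*(-32 + 16454) = -2*16422 = -32844)
l(-73, -17) - q = (39 - 1*(-73)) - 1*(-32844) = (39 + 73) + 32844 = 112 + 32844 = 32956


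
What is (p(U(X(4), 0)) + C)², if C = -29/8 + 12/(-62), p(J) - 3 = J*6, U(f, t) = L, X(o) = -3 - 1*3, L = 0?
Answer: 41209/61504 ≈ 0.67002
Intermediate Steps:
X(o) = -6 (X(o) = -3 - 3 = -6)
U(f, t) = 0
p(J) = 3 + 6*J (p(J) = 3 + J*6 = 3 + 6*J)
C = -947/248 (C = -29*⅛ + 12*(-1/62) = -29/8 - 6/31 = -947/248 ≈ -3.8186)
(p(U(X(4), 0)) + C)² = ((3 + 6*0) - 947/248)² = ((3 + 0) - 947/248)² = (3 - 947/248)² = (-203/248)² = 41209/61504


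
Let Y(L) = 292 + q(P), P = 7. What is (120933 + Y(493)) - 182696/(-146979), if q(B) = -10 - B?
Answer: 17815213328/146979 ≈ 1.2121e+5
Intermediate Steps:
Y(L) = 275 (Y(L) = 292 + (-10 - 1*7) = 292 + (-10 - 7) = 292 - 17 = 275)
(120933 + Y(493)) - 182696/(-146979) = (120933 + 275) - 182696/(-146979) = 121208 - 182696*(-1/146979) = 121208 + 182696/146979 = 17815213328/146979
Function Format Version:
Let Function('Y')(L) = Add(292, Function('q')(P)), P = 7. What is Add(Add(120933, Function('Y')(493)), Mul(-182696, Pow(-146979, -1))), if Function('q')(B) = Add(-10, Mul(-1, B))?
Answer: Rational(17815213328, 146979) ≈ 1.2121e+5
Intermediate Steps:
Function('Y')(L) = 275 (Function('Y')(L) = Add(292, Add(-10, Mul(-1, 7))) = Add(292, Add(-10, -7)) = Add(292, -17) = 275)
Add(Add(120933, Function('Y')(493)), Mul(-182696, Pow(-146979, -1))) = Add(Add(120933, 275), Mul(-182696, Pow(-146979, -1))) = Add(121208, Mul(-182696, Rational(-1, 146979))) = Add(121208, Rational(182696, 146979)) = Rational(17815213328, 146979)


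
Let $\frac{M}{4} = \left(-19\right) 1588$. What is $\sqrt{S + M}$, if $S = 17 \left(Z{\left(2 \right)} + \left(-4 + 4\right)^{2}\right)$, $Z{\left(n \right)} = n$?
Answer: $3 i \sqrt{13406} \approx 347.35 i$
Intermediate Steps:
$S = 34$ ($S = 17 \left(2 + \left(-4 + 4\right)^{2}\right) = 17 \left(2 + 0^{2}\right) = 17 \left(2 + 0\right) = 17 \cdot 2 = 34$)
$M = -120688$ ($M = 4 \left(\left(-19\right) 1588\right) = 4 \left(-30172\right) = -120688$)
$\sqrt{S + M} = \sqrt{34 - 120688} = \sqrt{-120654} = 3 i \sqrt{13406}$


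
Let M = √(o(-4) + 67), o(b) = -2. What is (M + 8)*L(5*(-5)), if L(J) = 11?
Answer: 88 + 11*√65 ≈ 176.68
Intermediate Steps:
M = √65 (M = √(-2 + 67) = √65 ≈ 8.0623)
(M + 8)*L(5*(-5)) = (√65 + 8)*11 = (8 + √65)*11 = 88 + 11*√65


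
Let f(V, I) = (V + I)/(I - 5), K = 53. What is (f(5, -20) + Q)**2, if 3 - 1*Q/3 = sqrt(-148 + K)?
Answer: -19071/25 - 288*I*sqrt(95)/5 ≈ -762.84 - 561.42*I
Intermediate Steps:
f(V, I) = (I + V)/(-5 + I)
Q = 9 - 3*I*sqrt(95) (Q = 9 - 3*sqrt(-148 + 53) = 9 - 3*I*sqrt(95) ≈ 9.0 - 29.24*I)
(f(5, -20) + Q)**2 = ((-20 + 5)/(-5 - 20) + (9 - 3*I*sqrt(95)))**2 = (-15/(-25) + (9 - 3*I*sqrt(95)))**2 = (-1/25*(-15) + (9 - 3*I*sqrt(95)))**2 = (3/5 + (9 - 3*I*sqrt(95)))**2 = (48/5 - 3*I*sqrt(95))**2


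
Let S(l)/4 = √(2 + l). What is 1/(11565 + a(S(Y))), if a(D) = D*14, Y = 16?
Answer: 1285/14854753 - 56*√2/44564259 ≈ 8.4727e-5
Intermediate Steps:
S(l) = 4*√(2 + l)
a(D) = 14*D
1/(11565 + a(S(Y))) = 1/(11565 + 14*(4*√(2 + 16))) = 1/(11565 + 14*(4*√18)) = 1/(11565 + 14*(4*(3*√2))) = 1/(11565 + 14*(12*√2)) = 1/(11565 + 168*√2)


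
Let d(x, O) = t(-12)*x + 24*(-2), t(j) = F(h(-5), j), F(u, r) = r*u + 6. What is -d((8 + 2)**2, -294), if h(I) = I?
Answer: -6552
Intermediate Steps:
F(u, r) = 6 + r*u
t(j) = 6 - 5*j (t(j) = 6 + j*(-5) = 6 - 5*j)
d(x, O) = -48 + 66*x (d(x, O) = (6 - 5*(-12))*x + 24*(-2) = (6 + 60)*x - 48 = 66*x - 48 = -48 + 66*x)
-d((8 + 2)**2, -294) = -(-48 + 66*(8 + 2)**2) = -(-48 + 66*10**2) = -(-48 + 66*100) = -(-48 + 6600) = -1*6552 = -6552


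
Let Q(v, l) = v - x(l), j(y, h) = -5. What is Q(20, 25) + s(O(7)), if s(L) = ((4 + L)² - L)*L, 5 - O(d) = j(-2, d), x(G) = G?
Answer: 1855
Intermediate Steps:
Q(v, l) = v - l
O(d) = 10 (O(d) = 5 - 1*(-5) = 5 + 5 = 10)
s(L) = L*((4 + L)² - L)
Q(20, 25) + s(O(7)) = (20 - 1*25) - 1*10*(10 - (4 + 10)²) = (20 - 25) - 1*10*(10 - 1*14²) = -5 - 1*10*(10 - 1*196) = -5 - 1*10*(10 - 196) = -5 - 1*10*(-186) = -5 + 1860 = 1855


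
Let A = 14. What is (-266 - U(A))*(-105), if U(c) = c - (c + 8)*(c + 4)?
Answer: -12180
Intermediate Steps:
U(c) = c - (4 + c)*(8 + c) (U(c) = c - (8 + c)*(4 + c) = c - (4 + c)*(8 + c))
(-266 - U(A))*(-105) = (-266 - (-32 - 1*14**2 - 11*14))*(-105) = (-266 - (-32 - 1*196 - 154))*(-105) = (-266 - (-32 - 196 - 154))*(-105) = (-266 - 1*(-382))*(-105) = (-266 + 382)*(-105) = 116*(-105) = -12180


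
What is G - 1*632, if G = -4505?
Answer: -5137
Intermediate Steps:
G - 1*632 = -4505 - 1*632 = -4505 - 632 = -5137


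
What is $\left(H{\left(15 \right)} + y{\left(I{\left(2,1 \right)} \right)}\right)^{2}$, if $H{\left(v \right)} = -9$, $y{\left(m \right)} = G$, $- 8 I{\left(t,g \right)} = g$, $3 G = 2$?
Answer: $\frac{625}{9} \approx 69.444$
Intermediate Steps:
$G = \frac{2}{3}$ ($G = \frac{1}{3} \cdot 2 = \frac{2}{3} \approx 0.66667$)
$I{\left(t,g \right)} = - \frac{g}{8}$
$y{\left(m \right)} = \frac{2}{3}$
$\left(H{\left(15 \right)} + y{\left(I{\left(2,1 \right)} \right)}\right)^{2} = \left(-9 + \frac{2}{3}\right)^{2} = \left(- \frac{25}{3}\right)^{2} = \frac{625}{9}$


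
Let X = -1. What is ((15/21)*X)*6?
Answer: -30/7 ≈ -4.2857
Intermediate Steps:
((15/21)*X)*6 = ((15/21)*(-1))*6 = ((15*(1/21))*(-1))*6 = ((5/7)*(-1))*6 = -5/7*6 = -30/7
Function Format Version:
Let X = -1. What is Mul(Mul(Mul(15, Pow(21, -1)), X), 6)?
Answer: Rational(-30, 7) ≈ -4.2857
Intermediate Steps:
Mul(Mul(Mul(15, Pow(21, -1)), X), 6) = Mul(Mul(Mul(15, Pow(21, -1)), -1), 6) = Mul(Mul(Mul(15, Rational(1, 21)), -1), 6) = Mul(Mul(Rational(5, 7), -1), 6) = Mul(Rational(-5, 7), 6) = Rational(-30, 7)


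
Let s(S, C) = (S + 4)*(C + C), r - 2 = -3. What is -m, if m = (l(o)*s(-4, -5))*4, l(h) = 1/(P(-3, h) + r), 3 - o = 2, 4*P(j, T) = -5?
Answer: 0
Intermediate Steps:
r = -1 (r = 2 - 3 = -1)
P(j, T) = -5/4 (P(j, T) = (¼)*(-5) = -5/4)
s(S, C) = 2*C*(4 + S) (s(S, C) = (4 + S)*(2*C) = 2*C*(4 + S))
o = 1 (o = 3 - 1*2 = 3 - 2 = 1)
l(h) = -4/9 (l(h) = 1/(-5/4 - 1) = 1/(-9/4) = -4/9)
m = 0 (m = -8*(-5)*(4 - 4)/9*4 = -8*(-5)*0/9*4 = -4/9*0*4 = 0*4 = 0)
-m = -1*0 = 0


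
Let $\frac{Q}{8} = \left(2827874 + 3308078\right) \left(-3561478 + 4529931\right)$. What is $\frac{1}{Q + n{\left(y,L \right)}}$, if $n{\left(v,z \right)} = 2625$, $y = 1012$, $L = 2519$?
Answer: $\frac{1}{47539048980673} \approx 2.1035 \cdot 10^{-14}$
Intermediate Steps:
$Q = 47539048978048$ ($Q = 8 \left(2827874 + 3308078\right) \left(-3561478 + 4529931\right) = 8 \cdot 6135952 \cdot 968453 = 8 \cdot 5942381122256 = 47539048978048$)
$\frac{1}{Q + n{\left(y,L \right)}} = \frac{1}{47539048978048 + 2625} = \frac{1}{47539048980673}$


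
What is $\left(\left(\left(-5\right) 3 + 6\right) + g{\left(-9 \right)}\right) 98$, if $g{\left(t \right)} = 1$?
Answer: $-784$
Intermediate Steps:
$\left(\left(\left(-5\right) 3 + 6\right) + g{\left(-9 \right)}\right) 98 = \left(\left(\left(-5\right) 3 + 6\right) + 1\right) 98 = \left(\left(-15 + 6\right) + 1\right) 98 = \left(-9 + 1\right) 98 = \left(-8\right) 98 = -784$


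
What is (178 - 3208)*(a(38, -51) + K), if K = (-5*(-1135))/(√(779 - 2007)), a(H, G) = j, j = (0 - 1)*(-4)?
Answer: -12120 + 8597625*I*√307/307 ≈ -12120.0 + 4.9069e+5*I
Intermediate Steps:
j = 4 (j = -1*(-4) = 4)
a(H, G) = 4
K = -5675*I*√307/614 (K = 5675/(√(-1228)) = 5675/((2*I*√307)) = 5675*(-I*√307/614) = -5675*I*√307/614 ≈ -161.94*I)
(178 - 3208)*(a(38, -51) + K) = (178 - 3208)*(4 - 5675*I*√307/614) = -3030*(4 - 5675*I*√307/614) = -12120 + 8597625*I*√307/307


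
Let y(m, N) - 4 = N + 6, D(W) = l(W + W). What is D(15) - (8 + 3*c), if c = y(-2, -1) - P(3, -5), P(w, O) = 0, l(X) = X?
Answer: -5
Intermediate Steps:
D(W) = 2*W (D(W) = W + W = 2*W)
y(m, N) = 10 + N (y(m, N) = 4 + (N + 6) = 4 + (6 + N) = 10 + N)
c = 9 (c = (10 - 1) - 1*0 = 9 + 0 = 9)
D(15) - (8 + 3*c) = 2*15 - (8 + 3*9) = 30 - (8 + 27) = 30 - 1*35 = 30 - 35 = -5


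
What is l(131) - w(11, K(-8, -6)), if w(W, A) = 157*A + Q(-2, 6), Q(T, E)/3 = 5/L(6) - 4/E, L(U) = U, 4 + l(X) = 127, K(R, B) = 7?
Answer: -1953/2 ≈ -976.50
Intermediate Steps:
l(X) = 123 (l(X) = -4 + 127 = 123)
Q(T, E) = 5/2 - 12/E (Q(T, E) = 3*(5/6 - 4/E) = 3*(5*(⅙) - 4/E) = 3*(⅚ - 4/E) = 5/2 - 12/E)
w(W, A) = ½ + 157*A (w(W, A) = 157*A + (5/2 - 12/6) = 157*A + (5/2 - 12*⅙) = 157*A + (5/2 - 2) = 157*A + ½ = ½ + 157*A)
l(131) - w(11, K(-8, -6)) = 123 - (½ + 157*7) = 123 - (½ + 1099) = 123 - 1*2199/2 = 123 - 2199/2 = -1953/2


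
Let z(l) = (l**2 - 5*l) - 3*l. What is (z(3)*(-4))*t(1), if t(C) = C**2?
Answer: 60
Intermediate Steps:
z(l) = l**2 - 8*l
(z(3)*(-4))*t(1) = ((3*(-8 + 3))*(-4))*1**2 = ((3*(-5))*(-4))*1 = -15*(-4)*1 = 60*1 = 60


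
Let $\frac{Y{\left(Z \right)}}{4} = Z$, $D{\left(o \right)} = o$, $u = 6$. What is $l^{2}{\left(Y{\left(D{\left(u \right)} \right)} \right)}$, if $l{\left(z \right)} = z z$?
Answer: $331776$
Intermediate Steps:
$Y{\left(Z \right)} = 4 Z$
$l{\left(z \right)} = z^{2}$
$l^{2}{\left(Y{\left(D{\left(u \right)} \right)} \right)} = \left(\left(4 \cdot 6\right)^{2}\right)^{2} = \left(24^{2}\right)^{2} = 576^{2} = 331776$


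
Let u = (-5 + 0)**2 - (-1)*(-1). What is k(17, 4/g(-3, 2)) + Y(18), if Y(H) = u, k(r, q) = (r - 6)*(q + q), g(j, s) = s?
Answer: 68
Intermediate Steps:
k(r, q) = 2*q*(-6 + r) (k(r, q) = (-6 + r)*(2*q) = 2*q*(-6 + r))
u = 24 (u = (-5)**2 - 1*1 = 25 - 1 = 24)
Y(H) = 24
k(17, 4/g(-3, 2)) + Y(18) = 2*(4/2)*(-6 + 17) + 24 = 2*(4*(1/2))*11 + 24 = 2*2*11 + 24 = 44 + 24 = 68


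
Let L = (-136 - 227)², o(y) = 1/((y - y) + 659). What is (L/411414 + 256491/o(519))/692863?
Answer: 23180102801445/95017846094 ≈ 243.96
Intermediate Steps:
o(y) = 1/659 (o(y) = 1/(0 + 659) = 1/659)
L = 131769 (L = (-363)² = 131769)
(L/411414 + 256491/o(519))/692863 = (131769/411414 + 256491/(1/659))/692863 = (131769*(1/411414) + 256491*659)*(1/692863) = (43923/137138 + 169027569)*(1/692863) = (23180102801445/137138)*(1/692863) = 23180102801445/95017846094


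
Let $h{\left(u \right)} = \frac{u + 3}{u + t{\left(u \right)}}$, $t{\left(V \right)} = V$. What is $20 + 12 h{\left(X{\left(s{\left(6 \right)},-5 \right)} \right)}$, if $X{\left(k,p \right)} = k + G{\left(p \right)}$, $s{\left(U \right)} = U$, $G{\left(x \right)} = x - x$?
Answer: $29$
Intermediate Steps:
$G{\left(x \right)} = 0$
$X{\left(k,p \right)} = k$ ($X{\left(k,p \right)} = k + 0 = k$)
$h{\left(u \right)} = \frac{3 + u}{2 u}$ ($h{\left(u \right)} = \frac{u + 3}{u + u} = \frac{3 + u}{2 u}$)
$20 + 12 h{\left(X{\left(s{\left(6 \right)},-5 \right)} \right)} = 20 + 12 \frac{3 + 6}{2 \cdot 6} = 20 + 12 \cdot \frac{1}{2} \cdot \frac{1}{6} \cdot 9 = 20 + 12 \cdot \frac{3}{4} = 20 + 9 = 29$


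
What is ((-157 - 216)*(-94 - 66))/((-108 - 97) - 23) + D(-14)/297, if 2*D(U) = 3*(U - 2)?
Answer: -492512/1881 ≈ -261.83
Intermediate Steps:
D(U) = -3 + 3*U/2 (D(U) = (3*(U - 2))/2 = (3*(-2 + U))/2 = (-6 + 3*U)/2 = -3 + 3*U/2)
((-157 - 216)*(-94 - 66))/((-108 - 97) - 23) + D(-14)/297 = ((-157 - 216)*(-94 - 66))/((-108 - 97) - 23) + (-3 + (3/2)*(-14))/297 = (-373*(-160))/(-205 - 23) + (-3 - 21)*(1/297) = 59680/(-228) - 24*1/297 = 59680*(-1/228) - 8/99 = -14920/57 - 8/99 = -492512/1881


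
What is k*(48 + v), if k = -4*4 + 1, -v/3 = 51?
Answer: 1575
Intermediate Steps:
v = -153 (v = -3*51 = -153)
k = -15 (k = -16 + 1 = -15)
k*(48 + v) = -15*(48 - 153) = -15*(-105) = 1575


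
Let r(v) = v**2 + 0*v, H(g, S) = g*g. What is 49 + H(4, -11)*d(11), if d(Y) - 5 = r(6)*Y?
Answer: 6465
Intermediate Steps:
H(g, S) = g**2
r(v) = v**2 (r(v) = v**2 + 0 = v**2)
d(Y) = 5 + 36*Y (d(Y) = 5 + 6**2*Y = 5 + 36*Y)
49 + H(4, -11)*d(11) = 49 + 4**2*(5 + 36*11) = 49 + 16*(5 + 396) = 49 + 16*401 = 49 + 6416 = 6465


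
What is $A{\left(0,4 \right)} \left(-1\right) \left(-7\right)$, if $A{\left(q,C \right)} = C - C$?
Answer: $0$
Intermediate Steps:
$A{\left(q,C \right)} = 0$
$A{\left(0,4 \right)} \left(-1\right) \left(-7\right) = 0 \left(-1\right) \left(-7\right) = 0 \left(-7\right) = 0$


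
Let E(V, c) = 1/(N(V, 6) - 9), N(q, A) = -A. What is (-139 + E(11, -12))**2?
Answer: 4351396/225 ≈ 19340.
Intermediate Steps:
E(V, c) = -1/15 (E(V, c) = 1/(-1*6 - 9) = 1/(-6 - 9) = 1/(-15) = -1/15)
(-139 + E(11, -12))**2 = (-139 - 1/15)**2 = (-2086/15)**2 = 4351396/225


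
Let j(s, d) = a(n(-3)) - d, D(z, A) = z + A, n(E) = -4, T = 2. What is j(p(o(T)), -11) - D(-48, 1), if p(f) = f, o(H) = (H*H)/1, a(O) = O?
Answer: 54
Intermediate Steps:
D(z, A) = A + z
o(H) = H² (o(H) = H²*1 = H²)
j(s, d) = -4 - d
j(p(o(T)), -11) - D(-48, 1) = (-4 - 1*(-11)) - (1 - 48) = (-4 + 11) - 1*(-47) = 7 + 47 = 54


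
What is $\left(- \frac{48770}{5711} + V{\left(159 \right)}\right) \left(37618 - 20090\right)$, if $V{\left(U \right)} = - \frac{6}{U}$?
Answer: $- \frac{45506754496}{302683} \approx -1.5034 \cdot 10^{5}$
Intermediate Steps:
$\left(- \frac{48770}{5711} + V{\left(159 \right)}\right) \left(37618 - 20090\right) = \left(- \frac{48770}{5711} - \frac{6}{159}\right) \left(37618 - 20090\right) = \left(\left(-48770\right) \frac{1}{5711} - \frac{2}{53}\right) 17528 = \left(- \frac{48770}{5711} - \frac{2}{53}\right) 17528 = \left(- \frac{2596232}{302683}\right) 17528 = - \frac{45506754496}{302683}$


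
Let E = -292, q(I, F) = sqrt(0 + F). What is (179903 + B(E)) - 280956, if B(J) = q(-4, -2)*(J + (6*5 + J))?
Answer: -101053 - 554*I*sqrt(2) ≈ -1.0105e+5 - 783.47*I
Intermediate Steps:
q(I, F) = sqrt(F)
B(J) = I*sqrt(2)*(30 + 2*J) (B(J) = sqrt(-2)*(J + (6*5 + J)) = (I*sqrt(2))*(J + (30 + J)) = (I*sqrt(2))*(30 + 2*J) = I*sqrt(2)*(30 + 2*J))
(179903 + B(E)) - 280956 = (179903 + 2*I*sqrt(2)*(15 - 292)) - 280956 = (179903 + 2*I*sqrt(2)*(-277)) - 280956 = (179903 - 554*I*sqrt(2)) - 280956 = -101053 - 554*I*sqrt(2)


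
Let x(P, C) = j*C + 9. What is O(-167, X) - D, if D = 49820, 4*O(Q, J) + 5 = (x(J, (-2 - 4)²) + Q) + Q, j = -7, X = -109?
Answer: -99931/2 ≈ -49966.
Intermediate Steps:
x(P, C) = 9 - 7*C (x(P, C) = -7*C + 9 = 9 - 7*C)
O(Q, J) = -62 + Q/2 (O(Q, J) = -5/4 + (((9 - 7*(-2 - 4)²) + Q) + Q)/4 = -5/4 + (((9 - 7*(-6)²) + Q) + Q)/4 = -5/4 + (((9 - 7*36) + Q) + Q)/4 = -5/4 + (((9 - 252) + Q) + Q)/4 = -5/4 + ((-243 + Q) + Q)/4 = -5/4 + (-243 + 2*Q)/4 = -5/4 + (-243/4 + Q/2) = -62 + Q/2)
O(-167, X) - D = (-62 + (½)*(-167)) - 1*49820 = (-62 - 167/2) - 49820 = -291/2 - 49820 = -99931/2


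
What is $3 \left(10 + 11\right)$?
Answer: $63$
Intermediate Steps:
$3 \left(10 + 11\right) = 3 \cdot 21 = 63$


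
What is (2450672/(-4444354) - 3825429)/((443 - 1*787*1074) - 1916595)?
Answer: 8500781564269/6136297346030 ≈ 1.3853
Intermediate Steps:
(2450672/(-4444354) - 3825429)/((443 - 1*787*1074) - 1916595) = (2450672*(-1/4444354) - 3825429)/((443 - 787*1074) - 1916595) = (-1225336/2222177 - 3825429)/((443 - 845238) - 1916595) = -8500781564269/(2222177*(-844795 - 1916595)) = -8500781564269/2222177/(-2761390) = -8500781564269/2222177*(-1/2761390) = 8500781564269/6136297346030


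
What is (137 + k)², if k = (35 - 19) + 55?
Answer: 43264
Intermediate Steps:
k = 71 (k = 16 + 55 = 71)
(137 + k)² = (137 + 71)² = 208² = 43264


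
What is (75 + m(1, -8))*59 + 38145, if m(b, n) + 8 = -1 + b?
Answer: 42098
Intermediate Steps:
m(b, n) = -9 + b (m(b, n) = -8 + (-1 + b) = -9 + b)
(75 + m(1, -8))*59 + 38145 = (75 + (-9 + 1))*59 + 38145 = (75 - 8)*59 + 38145 = 67*59 + 38145 = 3953 + 38145 = 42098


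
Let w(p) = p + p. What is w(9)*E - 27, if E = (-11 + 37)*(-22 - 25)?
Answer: -22023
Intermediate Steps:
w(p) = 2*p
E = -1222 (E = 26*(-47) = -1222)
w(9)*E - 27 = (2*9)*(-1222) - 27 = 18*(-1222) - 27 = -21996 - 27 = -22023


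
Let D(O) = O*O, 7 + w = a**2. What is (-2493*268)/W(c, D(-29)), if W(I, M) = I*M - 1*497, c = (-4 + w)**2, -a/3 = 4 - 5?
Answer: -668124/2867 ≈ -233.04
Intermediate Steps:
a = 3 (a = -3*(4 - 5) = -3*(-1) = 3)
w = 2 (w = -7 + 3**2 = -7 + 9 = 2)
D(O) = O**2
c = 4 (c = (-4 + 2)**2 = (-2)**2 = 4)
W(I, M) = -497 + I*M (W(I, M) = I*M - 497 = -497 + I*M)
(-2493*268)/W(c, D(-29)) = (-2493*268)/(-497 + 4*(-29)**2) = -668124/(-497 + 4*841) = -668124/(-497 + 3364) = -668124/2867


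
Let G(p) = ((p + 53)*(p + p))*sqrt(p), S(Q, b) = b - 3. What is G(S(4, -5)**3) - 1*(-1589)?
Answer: 1589 + 7520256*I*sqrt(2) ≈ 1589.0 + 1.0635e+7*I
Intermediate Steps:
S(Q, b) = -3 + b
G(p) = 2*p**(3/2)*(53 + p) (G(p) = ((53 + p)*(2*p))*sqrt(p) = (2*p*(53 + p))*sqrt(p) = 2*p**(3/2)*(53 + p))
G(S(4, -5)**3) - 1*(-1589) = 2*((-3 - 5)**3)**(3/2)*(53 + (-3 - 5)**3) - 1*(-1589) = 2*((-8)**3)**(3/2)*(53 + (-8)**3) + 1589 = 2*(-512)**(3/2)*(53 - 512) + 1589 = 2*(-8192*I*sqrt(2))*(-459) + 1589 = 7520256*I*sqrt(2) + 1589 = 1589 + 7520256*I*sqrt(2)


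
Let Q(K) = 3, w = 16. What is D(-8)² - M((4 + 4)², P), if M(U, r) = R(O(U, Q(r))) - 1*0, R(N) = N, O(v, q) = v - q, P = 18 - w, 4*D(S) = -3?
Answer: -967/16 ≈ -60.438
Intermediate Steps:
D(S) = -¾ (D(S) = (¼)*(-3) = -¾)
P = 2 (P = 18 - 1*16 = 18 - 16 = 2)
M(U, r) = -3 + U (M(U, r) = (U - 1*3) - 1*0 = (U - 3) + 0 = (-3 + U) + 0 = -3 + U)
D(-8)² - M((4 + 4)², P) = (-¾)² - (-3 + (4 + 4)²) = 9/16 - (-3 + 8²) = 9/16 - (-3 + 64) = 9/16 - 1*61 = 9/16 - 61 = -967/16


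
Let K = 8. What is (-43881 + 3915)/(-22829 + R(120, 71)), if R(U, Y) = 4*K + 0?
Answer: 13322/7599 ≈ 1.7531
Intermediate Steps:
R(U, Y) = 32 (R(U, Y) = 4*8 + 0 = 32 + 0 = 32)
(-43881 + 3915)/(-22829 + R(120, 71)) = (-43881 + 3915)/(-22829 + 32) = -39966/(-22797) = -39966*(-1/22797) = 13322/7599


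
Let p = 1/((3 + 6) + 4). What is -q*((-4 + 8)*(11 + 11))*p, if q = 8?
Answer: -704/13 ≈ -54.154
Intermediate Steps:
p = 1/13 (p = 1/(9 + 4) = 1/13 ≈ 0.076923)
-q*((-4 + 8)*(11 + 11))*p = -8*((-4 + 8)*(11 + 11))/13 = -8*(4*22)/13 = -8*88/13 = -704/13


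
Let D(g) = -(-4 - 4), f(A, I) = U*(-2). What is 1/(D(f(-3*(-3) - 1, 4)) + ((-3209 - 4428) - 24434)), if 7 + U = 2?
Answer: -1/32063 ≈ -3.1189e-5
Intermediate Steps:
U = -5 (U = -7 + 2 = -5)
f(A, I) = 10 (f(A, I) = -5*(-2) = 10)
D(g) = 8 (D(g) = -1*(-8) = 8)
1/(D(f(-3*(-3) - 1, 4)) + ((-3209 - 4428) - 24434)) = 1/(8 + ((-3209 - 4428) - 24434)) = 1/(8 + (-7637 - 24434)) = 1/(8 - 32071) = 1/(-32063) = -1/32063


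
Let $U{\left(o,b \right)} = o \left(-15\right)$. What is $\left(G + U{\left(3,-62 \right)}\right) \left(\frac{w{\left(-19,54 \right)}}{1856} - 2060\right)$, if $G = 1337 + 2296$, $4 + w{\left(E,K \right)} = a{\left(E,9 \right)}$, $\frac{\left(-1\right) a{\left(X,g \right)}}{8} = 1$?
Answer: $- \frac{857391171}{116} \approx -7.3913 \cdot 10^{6}$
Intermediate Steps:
$U{\left(o,b \right)} = - 15 o$
$a{\left(X,g \right)} = -8$ ($a{\left(X,g \right)} = \left(-8\right) 1 = -8$)
$w{\left(E,K \right)} = -12$ ($w{\left(E,K \right)} = -4 - 8 = -12$)
$G = 3633$
$\left(G + U{\left(3,-62 \right)}\right) \left(\frac{w{\left(-19,54 \right)}}{1856} - 2060\right) = \left(3633 - 45\right) \left(- \frac{12}{1856} - 2060\right) = \left(3633 - 45\right) \left(\left(-12\right) \frac{1}{1856} - 2060\right) = 3588 \left(- \frac{3}{464} - 2060\right) = 3588 \left(- \frac{955843}{464}\right) = - \frac{857391171}{116}$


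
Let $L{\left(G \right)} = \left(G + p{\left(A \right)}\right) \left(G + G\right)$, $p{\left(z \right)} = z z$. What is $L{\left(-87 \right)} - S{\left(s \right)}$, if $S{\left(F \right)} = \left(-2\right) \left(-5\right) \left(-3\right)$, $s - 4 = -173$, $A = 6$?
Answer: $8904$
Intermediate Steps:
$s = -169$ ($s = 4 - 173 = -169$)
$p{\left(z \right)} = z^{2}$
$S{\left(F \right)} = -30$ ($S{\left(F \right)} = 10 \left(-3\right) = -30$)
$L{\left(G \right)} = 2 G \left(36 + G\right)$ ($L{\left(G \right)} = \left(G + 6^{2}\right) \left(G + G\right) = \left(G + 36\right) 2 G = \left(36 + G\right) 2 G = 2 G \left(36 + G\right)$)
$L{\left(-87 \right)} - S{\left(s \right)} = 2 \left(-87\right) \left(36 - 87\right) - -30 = 2 \left(-87\right) \left(-51\right) + 30 = 8874 + 30 = 8904$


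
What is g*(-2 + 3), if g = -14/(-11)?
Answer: 14/11 ≈ 1.2727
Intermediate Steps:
g = 14/11 (g = -14*(-1/11) = 14/11 ≈ 1.2727)
g*(-2 + 3) = 14*(-2 + 3)/11 = (14/11)*1 = 14/11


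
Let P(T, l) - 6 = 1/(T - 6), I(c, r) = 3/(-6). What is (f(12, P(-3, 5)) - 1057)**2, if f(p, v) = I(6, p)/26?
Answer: 3021151225/2704 ≈ 1.1173e+6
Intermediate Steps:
I(c, r) = -1/2 (I(c, r) = 3*(-1/6) = -1/2)
P(T, l) = 6 + 1/(-6 + T) (P(T, l) = 6 + 1/(T - 6) = 6 + 1/(-6 + T))
f(p, v) = -1/52 (f(p, v) = -1/2/26 = -1/2*1/26 = -1/52)
(f(12, P(-3, 5)) - 1057)**2 = (-1/52 - 1057)**2 = (-54965/52)**2 = 3021151225/2704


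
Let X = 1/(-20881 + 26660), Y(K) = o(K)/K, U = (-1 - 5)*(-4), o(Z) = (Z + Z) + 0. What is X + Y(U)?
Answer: 11559/5779 ≈ 2.0002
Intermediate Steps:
o(Z) = 2*Z (o(Z) = 2*Z + 0 = 2*Z)
U = 24 (U = -6*(-4) = 24)
Y(K) = 2 (Y(K) = (2*K)/K = 2)
X = 1/5779 ≈ 0.00017304
X + Y(U) = 1/5779 + 2 = 11559/5779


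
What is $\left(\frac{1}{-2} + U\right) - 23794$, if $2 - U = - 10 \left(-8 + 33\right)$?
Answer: $- \frac{47085}{2} \approx -23543.0$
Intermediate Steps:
$U = 252$ ($U = 2 - - 10 \left(-8 + 33\right) = 2 - \left(-10\right) 25 = 2 - -250 = 2 + 250 = 252$)
$\left(\frac{1}{-2} + U\right) - 23794 = \left(\frac{1}{-2} + 252\right) - 23794 = \left(- \frac{1}{2} + 252\right) - 23794 = \frac{503}{2} - 23794 = - \frac{47085}{2}$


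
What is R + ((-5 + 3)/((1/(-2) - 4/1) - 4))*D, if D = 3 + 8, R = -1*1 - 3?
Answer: -24/17 ≈ -1.4118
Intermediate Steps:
R = -4 (R = -1 - 3 = -4)
D = 11
R + ((-5 + 3)/((1/(-2) - 4/1) - 4))*D = -4 + ((-5 + 3)/((1/(-2) - 4/1) - 4))*11 = -4 - 2/((1*(-1/2) - 4*1) - 4)*11 = -4 - 2/((-1/2 - 4) - 4)*11 = -4 - 2/(-9/2 - 4)*11 = -4 - 2/(-17/2)*11 = -4 - 2*(-2/17)*11 = -4 + (4/17)*11 = -4 + 44/17 = -24/17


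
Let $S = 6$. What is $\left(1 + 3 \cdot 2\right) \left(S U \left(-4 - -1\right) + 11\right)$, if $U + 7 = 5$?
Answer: $329$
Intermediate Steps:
$U = -2$ ($U = -7 + 5 = -2$)
$\left(1 + 3 \cdot 2\right) \left(S U \left(-4 - -1\right) + 11\right) = \left(1 + 3 \cdot 2\right) \left(6 \left(-2\right) \left(-4 - -1\right) + 11\right) = \left(1 + 6\right) \left(- 12 \left(-4 + 1\right) + 11\right) = 7 \left(\left(-12\right) \left(-3\right) + 11\right) = 7 \left(36 + 11\right) = 7 \cdot 47 = 329$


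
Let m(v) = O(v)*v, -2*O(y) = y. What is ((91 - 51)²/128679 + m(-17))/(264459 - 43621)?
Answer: -37185031/56834426004 ≈ -0.00065427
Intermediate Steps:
O(y) = -y/2
m(v) = -v²/2 (m(v) = (-v/2)*v = -v²/2)
((91 - 51)²/128679 + m(-17))/(264459 - 43621) = ((91 - 51)²/128679 - ½*(-17)²)/(264459 - 43621) = (40²*(1/128679) - ½*289)/220838 = (1600*(1/128679) - 289/2)*(1/220838) = (1600/128679 - 289/2)*(1/220838) = -37185031/257358*1/220838 = -37185031/56834426004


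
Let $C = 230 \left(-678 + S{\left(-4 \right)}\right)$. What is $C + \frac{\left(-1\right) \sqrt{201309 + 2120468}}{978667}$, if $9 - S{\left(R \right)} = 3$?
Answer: $-154560 - \frac{\sqrt{2321777}}{978667} \approx -1.5456 \cdot 10^{5}$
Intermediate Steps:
$S{\left(R \right)} = 6$ ($S{\left(R \right)} = 9 - 3 = 6$)
$C = -154560$ ($C = 230 \left(-678 + 6\right) = 230 \left(-672\right) = -154560$)
$C + \frac{\left(-1\right) \sqrt{201309 + 2120468}}{978667} = -154560 + \frac{\left(-1\right) \sqrt{201309 + 2120468}}{978667} = -154560 + - \sqrt{2321777} \cdot \frac{1}{978667} = -154560 - \frac{\sqrt{2321777}}{978667}$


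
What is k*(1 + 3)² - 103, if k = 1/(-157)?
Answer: -16187/157 ≈ -103.10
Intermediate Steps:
k = -1/157 ≈ -0.0063694
k*(1 + 3)² - 103 = -(1 + 3)²/157 - 103 = -1/157*4² - 103 = -1/157*16 - 103 = -16/157 - 103 = -16187/157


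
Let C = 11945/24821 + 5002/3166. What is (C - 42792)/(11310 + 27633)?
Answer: -1681287001000/1530134453349 ≈ -1.0988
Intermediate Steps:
C = 80986256/39291643 (C = 11945*(1/24821) + 5002*(1/3166) = 11945/24821 + 2501/1583 = 80986256/39291643 ≈ 2.0612)
(C - 42792)/(11310 + 27633) = (80986256/39291643 - 42792)/(11310 + 27633) = -1681287001000/39291643/38943 = -1681287001000/39291643*1/38943 = -1681287001000/1530134453349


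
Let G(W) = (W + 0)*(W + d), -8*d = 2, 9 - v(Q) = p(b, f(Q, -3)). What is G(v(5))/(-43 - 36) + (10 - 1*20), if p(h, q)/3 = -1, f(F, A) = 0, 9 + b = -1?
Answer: -931/79 ≈ -11.785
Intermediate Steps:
b = -10 (b = -9 - 1 = -10)
p(h, q) = -3 (p(h, q) = 3*(-1) = -3)
v(Q) = 12 (v(Q) = 9 - 1*(-3) = 9 + 3 = 12)
d = -1/4 (d = -1/8*2 = -1/4 ≈ -0.25000)
G(W) = W*(-1/4 + W) (G(W) = (W + 0)*(W - 1/4) = W*(-1/4 + W))
G(v(5))/(-43 - 36) + (10 - 1*20) = (12*(-1/4 + 12))/(-43 - 36) + (10 - 1*20) = (12*(47/4))/(-79) + (10 - 20) = -1/79*141 - 10 = -141/79 - 10 = -931/79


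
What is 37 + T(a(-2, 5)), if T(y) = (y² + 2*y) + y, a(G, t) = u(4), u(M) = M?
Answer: 65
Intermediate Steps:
a(G, t) = 4
T(y) = y² + 3*y
37 + T(a(-2, 5)) = 37 + 4*(3 + 4) = 37 + 4*7 = 37 + 28 = 65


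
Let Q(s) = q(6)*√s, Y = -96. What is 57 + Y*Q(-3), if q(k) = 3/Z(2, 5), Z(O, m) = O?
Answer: 57 - 144*I*√3 ≈ 57.0 - 249.42*I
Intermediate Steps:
q(k) = 3/2
Q(s) = 3*√s/2
57 + Y*Q(-3) = 57 - 144*√(-3) = 57 - 144*I*√3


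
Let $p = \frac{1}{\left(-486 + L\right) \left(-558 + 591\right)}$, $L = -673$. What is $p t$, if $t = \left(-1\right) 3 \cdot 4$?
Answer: $\frac{4}{12749} \approx 0.00031375$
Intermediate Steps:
$t = -12$ ($t = \left(-3\right) 4 = -12$)
$p = - \frac{1}{38247}$ ($p = \frac{1}{\left(-486 - 673\right) \left(-558 + 591\right)} = \frac{1}{\left(-1159\right) 33} = \frac{1}{-38247} = - \frac{1}{38247} \approx -2.6146 \cdot 10^{-5}$)
$p t = \left(- \frac{1}{38247}\right) \left(-12\right) = \frac{4}{12749}$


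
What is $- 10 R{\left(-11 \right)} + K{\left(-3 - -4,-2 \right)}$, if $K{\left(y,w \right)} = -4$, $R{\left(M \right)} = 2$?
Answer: $-24$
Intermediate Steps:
$- 10 R{\left(-11 \right)} + K{\left(-3 - -4,-2 \right)} = \left(-10\right) 2 - 4 = -20 - 4 = -24$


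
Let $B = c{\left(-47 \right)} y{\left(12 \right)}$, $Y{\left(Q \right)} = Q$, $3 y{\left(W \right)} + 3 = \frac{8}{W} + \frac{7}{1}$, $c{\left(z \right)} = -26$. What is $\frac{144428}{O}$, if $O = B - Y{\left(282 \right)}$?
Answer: $- \frac{649926}{1451} \approx -447.92$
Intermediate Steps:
$y{\left(W \right)} = \frac{4}{3} + \frac{8}{3 W}$ ($y{\left(W \right)} = -1 + \frac{\frac{8}{W} + \frac{7}{1}}{3} = -1 + \frac{\frac{8}{W} + 7 \cdot 1}{3} = -1 + \frac{\frac{8}{W} + 7}{3} = -1 + \frac{7 + \frac{8}{W}}{3} = -1 + \left(\frac{7}{3} + \frac{8}{3 W}\right) = \frac{4}{3} + \frac{8}{3 W}$)
$B = - \frac{364}{9}$ ($B = - 26 \frac{4 \left(2 + 12\right)}{3 \cdot 12} = - 26 \cdot \frac{4}{3} \cdot \frac{1}{12} \cdot 14 = \left(-26\right) \frac{14}{9} = - \frac{364}{9} \approx -40.444$)
$O = - \frac{2902}{9}$ ($O = - \frac{364}{9} - 282 = - \frac{2902}{9} \approx -322.44$)
$\frac{144428}{O} = \frac{144428}{- \frac{2902}{9}} = 144428 \left(- \frac{9}{2902}\right) = - \frac{649926}{1451}$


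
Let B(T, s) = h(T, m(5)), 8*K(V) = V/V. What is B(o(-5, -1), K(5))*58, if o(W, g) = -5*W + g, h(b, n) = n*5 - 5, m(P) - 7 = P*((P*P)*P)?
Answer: 182990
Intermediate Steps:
m(P) = 7 + P⁴ (m(P) = 7 + P*((P*P)*P) = 7 + P*(P²*P) = 7 + P*P³ = 7 + P⁴)
h(b, n) = -5 + 5*n (h(b, n) = 5*n - 5 = -5 + 5*n)
o(W, g) = g - 5*W
K(V) = ⅛ (K(V) = (V/V)/8 = (⅛)*1 = ⅛)
B(T, s) = 3155 (B(T, s) = -5 + 5*(7 + 5⁴) = -5 + 5*(7 + 625) = -5 + 5*632 = -5 + 3160 = 3155)
B(o(-5, -1), K(5))*58 = 3155*58 = 182990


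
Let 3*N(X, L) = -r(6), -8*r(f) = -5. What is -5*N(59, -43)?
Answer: 25/24 ≈ 1.0417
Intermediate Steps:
r(f) = 5/8 (r(f) = -⅛*(-5) = 5/8)
N(X, L) = -5/24 (N(X, L) = (-1*5/8)/3 = (⅓)*(-5/8) = -5/24)
-5*N(59, -43) = -5*(-5/24) = 25/24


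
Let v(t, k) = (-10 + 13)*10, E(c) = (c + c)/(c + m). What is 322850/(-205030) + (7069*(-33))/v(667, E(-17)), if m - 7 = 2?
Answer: -1594615627/205030 ≈ -7777.5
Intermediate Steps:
m = 9 (m = 7 + 2 = 9)
E(c) = 2*c/(9 + c) (E(c) = (c + c)/(c + 9) = (2*c)/(9 + c) = 2*c/(9 + c))
v(t, k) = 30 (v(t, k) = 3*10 = 30)
322850/(-205030) + (7069*(-33))/v(667, E(-17)) = 322850/(-205030) + (7069*(-33))/30 = 322850*(-1/205030) - 233277*1/30 = -32285/20503 - 77759/10 = -1594615627/205030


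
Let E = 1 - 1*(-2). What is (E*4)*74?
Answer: 888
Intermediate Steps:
E = 3 (E = 1 + 2 = 3)
(E*4)*74 = (3*4)*74 = 12*74 = 888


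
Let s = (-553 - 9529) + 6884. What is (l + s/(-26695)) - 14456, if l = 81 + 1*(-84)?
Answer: -385979807/26695 ≈ -14459.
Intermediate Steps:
s = -3198 (s = -10082 + 6884 = -3198)
l = -3 (l = 81 - 84 = -3)
(l + s/(-26695)) - 14456 = (-3 - 3198/(-26695)) - 14456 = (-3 - 3198*(-1/26695)) - 14456 = (-3 + 3198/26695) - 14456 = -76887/26695 - 14456 = -385979807/26695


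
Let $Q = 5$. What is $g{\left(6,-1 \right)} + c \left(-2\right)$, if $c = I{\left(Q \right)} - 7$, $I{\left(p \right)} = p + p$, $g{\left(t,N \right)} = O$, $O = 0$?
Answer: $-6$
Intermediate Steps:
$g{\left(t,N \right)} = 0$
$I{\left(p \right)} = 2 p$
$c = 3$ ($c = 2 \cdot 5 - 7 = 10 - 7 = 3$)
$g{\left(6,-1 \right)} + c \left(-2\right) = 0 + 3 \left(-2\right) = 0 - 6 = -6$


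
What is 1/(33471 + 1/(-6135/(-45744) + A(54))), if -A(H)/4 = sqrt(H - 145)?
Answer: 11330816223340039/379253750855345024233 - 930006016*I*sqrt(91)/379253750855345024233 ≈ 2.9877e-5 - 2.3393e-11*I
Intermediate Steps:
A(H) = -4*sqrt(-145 + H) (A(H) = -4*sqrt(H - 145) = -4*sqrt(-145 + H))
1/(33471 + 1/(-6135/(-45744) + A(54))) = 1/(33471 + 1/(-6135/(-45744) - 4*sqrt(-145 + 54))) = 1/(33471 + 1/(-6135*(-1/45744) - 4*I*sqrt(91))) = 1/(33471 + 1/(2045/15248 - 4*I*sqrt(91)))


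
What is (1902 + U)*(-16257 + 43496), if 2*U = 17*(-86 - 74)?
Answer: 14763538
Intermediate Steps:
U = -1360 (U = (17*(-86 - 74))/2 = (17*(-160))/2 = (½)*(-2720) = -1360)
(1902 + U)*(-16257 + 43496) = (1902 - 1360)*(-16257 + 43496) = 542*27239 = 14763538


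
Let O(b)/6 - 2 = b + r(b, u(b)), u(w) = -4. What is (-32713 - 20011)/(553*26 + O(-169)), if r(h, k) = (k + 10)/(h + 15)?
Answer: -2029874/514967 ≈ -3.9418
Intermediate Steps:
r(h, k) = (10 + k)/(15 + h)
O(b) = 12 + 6*b + 36/(15 + b) (O(b) = 12 + 6*(b + (10 - 4)/(15 + b)) = 12 + 6*(b + 6/(15 + b)) = 12 + (6*b + 36/(15 + b)) = 12 + 6*b + 36/(15 + b))
(-32713 - 20011)/(553*26 + O(-169)) = (-32713 - 20011)/(553*26 + 6*(6 + (2 - 169)*(15 - 169))/(15 - 169)) = -52724/(14378 + 6*(6 - 167*(-154))/(-154)) = -52724/(14378 + 6*(-1/154)*(6 + 25718)) = -52724/(14378 + 6*(-1/154)*25724) = -52724/(14378 - 77172/77) = -52724/1029934/77 = -52724*77/1029934 = -2029874/514967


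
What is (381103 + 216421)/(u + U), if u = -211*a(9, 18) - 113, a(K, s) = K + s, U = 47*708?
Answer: 298762/13733 ≈ 21.755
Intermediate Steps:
U = 33276
u = -5810 (u = -211*(9 + 18) - 113 = -211*27 - 113 = -5697 - 113 = -5810)
(381103 + 216421)/(u + U) = (381103 + 216421)/(-5810 + 33276) = 597524/27466 = 597524*(1/27466) = 298762/13733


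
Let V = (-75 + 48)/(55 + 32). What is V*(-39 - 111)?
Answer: 1350/29 ≈ 46.552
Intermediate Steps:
V = -9/29 (V = -27/87 = -27*1/87 = -9/29 ≈ -0.31034)
V*(-39 - 111) = -9*(-39 - 111)/29 = -9/29*(-150) = 1350/29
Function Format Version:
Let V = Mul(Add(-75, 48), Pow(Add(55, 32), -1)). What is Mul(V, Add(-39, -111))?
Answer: Rational(1350, 29) ≈ 46.552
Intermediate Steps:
V = Rational(-9, 29) (V = Mul(-27, Pow(87, -1)) = Mul(-27, Rational(1, 87)) = Rational(-9, 29) ≈ -0.31034)
Mul(V, Add(-39, -111)) = Mul(Rational(-9, 29), Add(-39, -111)) = Mul(Rational(-9, 29), -150) = Rational(1350, 29)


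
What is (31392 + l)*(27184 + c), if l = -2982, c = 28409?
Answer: 1579397130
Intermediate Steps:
(31392 + l)*(27184 + c) = (31392 - 2982)*(27184 + 28409) = 28410*55593 = 1579397130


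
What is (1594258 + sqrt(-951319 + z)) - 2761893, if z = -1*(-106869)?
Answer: -1167635 + 5*I*sqrt(33778) ≈ -1.1676e+6 + 918.94*I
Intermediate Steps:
z = 106869
(1594258 + sqrt(-951319 + z)) - 2761893 = (1594258 + sqrt(-951319 + 106869)) - 2761893 = (1594258 + sqrt(-844450)) - 2761893 = (1594258 + 5*I*sqrt(33778)) - 2761893 = -1167635 + 5*I*sqrt(33778)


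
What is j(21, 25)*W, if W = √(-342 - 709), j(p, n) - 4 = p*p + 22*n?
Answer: 995*I*√1051 ≈ 32257.0*I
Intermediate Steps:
j(p, n) = 4 + p² + 22*n (j(p, n) = 4 + (p*p + 22*n) = 4 + (p² + 22*n) = 4 + p² + 22*n)
W = I*√1051 (W = √(-1051) = I*√1051 ≈ 32.419*I)
j(21, 25)*W = (4 + 21² + 22*25)*(I*√1051) = (4 + 441 + 550)*(I*√1051) = 995*(I*√1051) = 995*I*√1051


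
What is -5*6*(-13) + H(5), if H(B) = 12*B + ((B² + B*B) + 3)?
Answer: 503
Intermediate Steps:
H(B) = 3 + 2*B² + 12*B (H(B) = 12*B + ((B² + B²) + 3) = 12*B + (2*B² + 3) = 12*B + (3 + 2*B²) = 3 + 2*B² + 12*B)
-5*6*(-13) + H(5) = -5*6*(-13) + (3 + 2*5² + 12*5) = -30*(-13) + (3 + 2*25 + 60) = 390 + (3 + 50 + 60) = 390 + 113 = 503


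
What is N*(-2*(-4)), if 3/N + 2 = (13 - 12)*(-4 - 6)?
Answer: -2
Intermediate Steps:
N = -¼ (N = 3/(-2 + (13 - 12)*(-4 - 6)) = 3/(-2 + 1*(-10)) = 3/(-2 - 10) = 3/(-12) = 3*(-1/12) = -¼ ≈ -0.25000)
N*(-2*(-4)) = -(-1)*(-4)/2 = -¼*8 = -2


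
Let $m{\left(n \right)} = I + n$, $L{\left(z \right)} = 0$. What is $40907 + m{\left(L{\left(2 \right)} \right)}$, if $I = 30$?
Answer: $40937$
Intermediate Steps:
$m{\left(n \right)} = 30 + n$
$40907 + m{\left(L{\left(2 \right)} \right)} = 40907 + \left(30 + 0\right) = 40907 + 30 = 40937$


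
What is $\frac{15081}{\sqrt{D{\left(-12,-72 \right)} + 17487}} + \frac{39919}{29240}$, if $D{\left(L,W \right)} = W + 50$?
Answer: $\frac{39919}{29240} + \frac{15081 \sqrt{17465}}{17465} \approx 115.48$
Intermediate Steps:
$D{\left(L,W \right)} = 50 + W$
$\frac{15081}{\sqrt{D{\left(-12,-72 \right)} + 17487}} + \frac{39919}{29240} = \frac{15081}{\sqrt{\left(50 - 72\right) + 17487}} + \frac{39919}{29240} = \frac{15081}{\sqrt{-22 + 17487}} + 39919 \cdot \frac{1}{29240} = \frac{15081}{\sqrt{17465}} + \frac{39919}{29240} = 15081 \frac{\sqrt{17465}}{17465} + \frac{39919}{29240} = \frac{15081 \sqrt{17465}}{17465} + \frac{39919}{29240} = \frac{39919}{29240} + \frac{15081 \sqrt{17465}}{17465}$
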